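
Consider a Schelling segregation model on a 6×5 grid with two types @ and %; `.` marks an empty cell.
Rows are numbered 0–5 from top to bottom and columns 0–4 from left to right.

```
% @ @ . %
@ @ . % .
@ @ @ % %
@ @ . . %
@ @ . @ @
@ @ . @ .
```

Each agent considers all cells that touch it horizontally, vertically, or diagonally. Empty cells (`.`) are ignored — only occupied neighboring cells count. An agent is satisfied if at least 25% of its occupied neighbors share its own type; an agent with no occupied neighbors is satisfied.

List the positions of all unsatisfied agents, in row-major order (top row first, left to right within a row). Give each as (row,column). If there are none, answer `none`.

(0,0)% 0/3 unhappy
(0,1)@ 3/4 ok
(0,2)@ 2/3 ok
(0,4)% 1/1 ok
(1,0)@ 4/5 ok
(1,1)@ 6/7 ok
(1,3)% 3/5 ok
(2,0)@ 5/5 ok
(2,1)@ 6/6 ok
(2,2)@ 3/5 ok
(2,3)% 3/4 ok
(2,4)% 3/3 ok
(3,0)@ 5/5 ok
(3,1)@ 6/6 ok
(3,4)% 2/4 ok
(4,0)@ 5/5 ok
(4,1)@ 5/5 ok
(4,3)@ 2/3 ok
(4,4)@ 2/3 ok
(5,0)@ 3/3 ok
(5,1)@ 3/3 ok
(5,3)@ 2/2 ok

(0,0)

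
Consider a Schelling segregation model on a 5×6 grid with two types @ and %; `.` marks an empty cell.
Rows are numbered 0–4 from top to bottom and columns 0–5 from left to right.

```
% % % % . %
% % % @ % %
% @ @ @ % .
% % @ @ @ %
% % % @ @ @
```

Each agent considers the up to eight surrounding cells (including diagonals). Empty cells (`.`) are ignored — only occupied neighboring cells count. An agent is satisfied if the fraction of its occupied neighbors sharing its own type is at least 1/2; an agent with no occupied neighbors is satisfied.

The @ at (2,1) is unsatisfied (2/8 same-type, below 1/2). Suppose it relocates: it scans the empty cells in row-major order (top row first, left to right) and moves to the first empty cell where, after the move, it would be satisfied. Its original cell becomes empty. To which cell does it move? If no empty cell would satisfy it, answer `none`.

none

Vacating (2,1). Empty cells in order:
  (0,4): 1/5 same-type → still unsatisfied.
  (2,5): 1/5 same-type → still unsatisfied.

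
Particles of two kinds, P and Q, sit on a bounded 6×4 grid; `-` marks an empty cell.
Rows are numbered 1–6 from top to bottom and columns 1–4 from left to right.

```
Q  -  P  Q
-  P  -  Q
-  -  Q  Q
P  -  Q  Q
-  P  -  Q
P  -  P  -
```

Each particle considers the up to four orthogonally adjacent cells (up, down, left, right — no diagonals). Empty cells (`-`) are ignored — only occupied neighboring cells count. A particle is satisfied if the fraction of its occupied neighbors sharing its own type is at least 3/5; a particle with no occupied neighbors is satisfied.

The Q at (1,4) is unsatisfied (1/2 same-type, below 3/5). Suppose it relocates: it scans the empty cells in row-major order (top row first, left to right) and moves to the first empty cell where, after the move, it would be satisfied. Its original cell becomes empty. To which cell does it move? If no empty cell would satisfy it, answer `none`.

none

Vacating (1,4). Empty cells in order:
  (1,2): 1/3 same-type → still unsatisfied.
  (2,1): 1/2 same-type → still unsatisfied.
  (2,3): 2/4 same-type → still unsatisfied.
  (3,1): 0/1 same-type → still unsatisfied.
  (3,2): 1/2 same-type → still unsatisfied.
  (4,2): 1/3 same-type → still unsatisfied.
  (5,1): 0/3 same-type → still unsatisfied.
  (5,3): 2/4 same-type → still unsatisfied.
  (6,2): 0/3 same-type → still unsatisfied.
  (6,4): 1/2 same-type → still unsatisfied.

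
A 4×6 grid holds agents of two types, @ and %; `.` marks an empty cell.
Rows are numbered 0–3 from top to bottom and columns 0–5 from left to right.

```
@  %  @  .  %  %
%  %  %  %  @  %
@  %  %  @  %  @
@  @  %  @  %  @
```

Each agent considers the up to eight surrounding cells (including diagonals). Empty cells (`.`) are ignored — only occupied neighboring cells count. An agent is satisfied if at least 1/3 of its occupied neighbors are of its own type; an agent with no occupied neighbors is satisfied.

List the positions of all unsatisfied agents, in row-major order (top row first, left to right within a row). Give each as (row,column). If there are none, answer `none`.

(0,0), (0,2), (1,4), (2,3), (3,3), (3,4)

(0,0)@ 0/3 not
(0,1)% 3/5 satisfied
(0,2)@ 0/4 not
(0,4)% 3/4 satisfied
(0,5)% 2/3 satisfied
(1,0)% 3/5 satisfied
(1,1)% 5/8 satisfied
(1,2)% 5/7 satisfied
(1,3)% 4/7 satisfied
(1,4)@ 2/7 not
(1,5)% 3/5 satisfied
(2,0)@ 2/5 satisfied
(2,1)% 5/8 satisfied
(2,2)% 5/8 satisfied
(2,3)@ 2/8 not
(2,4)% 3/8 satisfied
(2,5)@ 2/5 satisfied
(3,0)@ 2/3 satisfied
(3,1)@ 2/5 satisfied
(3,2)% 2/5 satisfied
(3,3)@ 1/5 not
(3,4)% 1/5 not
(3,5)@ 1/3 satisfied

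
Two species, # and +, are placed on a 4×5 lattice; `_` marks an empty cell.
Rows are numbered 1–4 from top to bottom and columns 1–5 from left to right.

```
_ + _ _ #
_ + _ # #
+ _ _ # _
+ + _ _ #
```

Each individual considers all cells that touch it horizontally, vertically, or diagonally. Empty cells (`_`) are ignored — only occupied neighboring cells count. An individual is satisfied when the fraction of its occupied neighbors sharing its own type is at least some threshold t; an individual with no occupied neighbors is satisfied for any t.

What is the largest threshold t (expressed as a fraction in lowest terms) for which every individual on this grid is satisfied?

(1,2)+ 1/1
(1,5)# 2/2
(2,2)+ 2/2
(2,4)# 3/3
(2,5)# 3/3
(3,1)+ 3/3
(3,4)# 3/3
(4,1)+ 2/2
(4,2)+ 2/2
(4,5)# 1/1
The smallest same-type fraction is 1/1 at (1,2), which reduces to 1/1. Any threshold above that leaves this individual unsatisfied.

1/1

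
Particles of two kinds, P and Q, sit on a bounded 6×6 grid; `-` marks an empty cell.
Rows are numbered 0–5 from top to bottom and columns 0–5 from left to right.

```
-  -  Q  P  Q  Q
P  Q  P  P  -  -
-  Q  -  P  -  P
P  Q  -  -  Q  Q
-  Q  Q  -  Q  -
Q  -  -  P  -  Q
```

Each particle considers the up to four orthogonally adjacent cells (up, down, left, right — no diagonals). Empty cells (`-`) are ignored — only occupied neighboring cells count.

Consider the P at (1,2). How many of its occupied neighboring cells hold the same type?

Occupied neighbors of (1,2): (0,2)=Q, (1,1)=Q, (1,3)=P.
Same type (P): 1 of 3.

1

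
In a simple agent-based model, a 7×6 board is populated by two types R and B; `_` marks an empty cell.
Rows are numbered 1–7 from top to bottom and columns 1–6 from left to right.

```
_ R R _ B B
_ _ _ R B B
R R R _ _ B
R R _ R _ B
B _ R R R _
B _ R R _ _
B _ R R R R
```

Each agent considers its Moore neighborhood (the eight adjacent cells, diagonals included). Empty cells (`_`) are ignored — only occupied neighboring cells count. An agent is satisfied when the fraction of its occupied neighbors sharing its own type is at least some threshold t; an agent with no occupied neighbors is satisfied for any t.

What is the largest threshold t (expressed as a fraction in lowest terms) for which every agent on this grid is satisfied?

1/3

(1,2)R 1/1
(1,3)R 2/2
(1,5)B 3/4
(1,6)B 3/3
(2,4)R 2/4
(2,5)B 4/5
(2,6)B 4/4
(3,1)R 3/3
(3,2)R 4/4
(3,3)R 4/4
(3,6)B 3/3
(4,1)R 3/4
(4,2)R 5/6
(4,4)R 4/4
(4,6)B 1/2
(5,1)B 1/3
(5,3)R 5/5
(5,4)R 5/5
(5,5)R 3/4
(6,1)B 2/2
(6,3)R 5/5
(6,4)R 7/7
(7,1)B 1/1
(7,3)R 3/3
(7,4)R 4/4
(7,5)R 3/3
(7,6)R 1/1
The smallest same-type fraction is 1/3 at (5,1), which reduces to 1/3. Any threshold above that leaves this agent unsatisfied.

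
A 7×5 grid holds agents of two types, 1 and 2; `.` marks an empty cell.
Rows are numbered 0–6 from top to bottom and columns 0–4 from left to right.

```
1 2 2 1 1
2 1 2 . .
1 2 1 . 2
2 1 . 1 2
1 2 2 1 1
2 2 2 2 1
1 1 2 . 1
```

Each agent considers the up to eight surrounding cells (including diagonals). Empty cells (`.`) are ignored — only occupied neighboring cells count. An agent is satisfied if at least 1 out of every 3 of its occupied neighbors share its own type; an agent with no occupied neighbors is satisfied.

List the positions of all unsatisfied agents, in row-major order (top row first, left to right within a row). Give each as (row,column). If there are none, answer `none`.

(3,4), (4,0), (6,1)

(0,0)1 1/3 ✓
(0,1)2 3/5 ✓
(0,2)2 2/4 ✓
(0,3)1 1/3 ✓
(0,4)1 1/1 ✓
(1,0)2 2/5 ✓
(1,1)1 3/8 ✓
(1,2)2 3/6 ✓
(2,0)1 2/5 ✓
(2,1)2 3/7 ✓
(2,2)1 3/5 ✓
(2,4)2 1/2 ✓
(3,0)2 2/5 ✓
(3,1)1 3/7 ✓
(3,3)1 3/6 ✓
(3,4)2 1/4 ✗
(4,0)1 1/5 ✗
(4,1)2 5/7 ✓
(4,2)2 4/7 ✓
(4,3)1 3/7 ✓
(4,4)1 3/5 ✓
(5,0)2 2/5 ✓
(5,1)2 5/8 ✓
(5,2)2 5/7 ✓
(5,3)2 3/7 ✓
(5,4)1 3/4 ✓
(6,0)1 1/3 ✓
(6,1)1 1/5 ✗
(6,2)2 3/4 ✓
(6,4)1 1/2 ✓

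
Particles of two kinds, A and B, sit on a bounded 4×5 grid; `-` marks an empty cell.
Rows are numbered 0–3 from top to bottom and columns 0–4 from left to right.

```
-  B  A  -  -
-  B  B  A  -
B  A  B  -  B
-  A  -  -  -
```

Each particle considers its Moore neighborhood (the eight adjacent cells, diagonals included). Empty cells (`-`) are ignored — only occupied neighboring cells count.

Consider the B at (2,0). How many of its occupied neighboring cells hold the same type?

1

Occupied neighbors of (2,0): (1,1)=B, (2,1)=A, (3,1)=A.
Same type (B): 1 of 3.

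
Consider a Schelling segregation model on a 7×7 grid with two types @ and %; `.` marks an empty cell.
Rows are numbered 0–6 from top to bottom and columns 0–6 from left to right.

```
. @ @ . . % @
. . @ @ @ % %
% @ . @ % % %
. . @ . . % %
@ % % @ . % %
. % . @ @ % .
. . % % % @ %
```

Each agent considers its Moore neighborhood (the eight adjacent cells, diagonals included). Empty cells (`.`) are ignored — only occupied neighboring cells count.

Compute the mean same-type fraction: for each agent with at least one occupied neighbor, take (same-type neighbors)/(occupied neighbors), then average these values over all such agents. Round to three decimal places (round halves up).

Row 0: (0,1)@ 2/2 · (0,2)@ 3/3 · (0,5)% 2/4 · (0,6)@ 0/3
Row 1: (1,2)@ 5/5 · (1,3)@ 4/5 · (1,4)@ 2/6 · (1,5)% 5/7 · (1,6)% 4/5
Row 2: (2,0)% 0/1 · (2,1)@ 2/3 · (2,3)@ 4/5 · (2,4)% 3/6 · (2,5)% 6/7 · (2,6)% 5/5
Row 3: (3,2)@ 3/5 · (3,5)% 6/6 · (3,6)% 5/5
Row 4: (4,0)@ 0/2 · (4,1)% 2/4 · (4,2)% 2/5 · (4,3)@ 3/4 · (4,5)% 4/5 · (4,6)% 4/4
Row 5: (5,1)% 3/4 · (5,3)@ 2/6 · (5,4)@ 3/7 · (5,5)% 4/6
Row 6: (6,2)% 2/3 · (6,3)% 2/4 · (6,4)% 2/5 · (6,5)@ 1/4 · (6,6)% 1/2
Sum over 33 agents: 2/2 + 3/3 + 2/4 + 0/3 + 5/5 + 4/5 + 2/6 + 5/7 + 4/5 + 0/1 + 2/3 + 4/5 + 3/6 + 6/7 + 5/5 + 3/5 + 6/6 + 5/5 + 0/2 + 2/4 + 2/5 + 3/4 + 4/5 + 4/4 + 3/4 + 2/6 + 3/7 + 4/6 + 2/3 + 2/4 + 2/5 + 1/4 + 1/2 = 1231/60; mean = 1231/60 ÷ 33 = 1231/1980 = 0.621717… → 0.622.

0.622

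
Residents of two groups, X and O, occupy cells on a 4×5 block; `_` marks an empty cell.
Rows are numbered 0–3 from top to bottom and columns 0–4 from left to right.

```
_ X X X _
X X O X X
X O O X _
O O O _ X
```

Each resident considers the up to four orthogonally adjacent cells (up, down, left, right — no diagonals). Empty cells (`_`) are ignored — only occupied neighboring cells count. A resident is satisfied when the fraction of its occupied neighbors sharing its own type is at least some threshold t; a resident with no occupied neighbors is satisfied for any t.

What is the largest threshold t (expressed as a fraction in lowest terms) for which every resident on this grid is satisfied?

Row 0: (0,1)X 2/2 · (0,2)X 2/3 · (0,3)X 2/2
Row 1: (1,0)X 2/2 · (1,1)X 2/4 · (1,2)O 1/4 · (1,3)X 3/4 · (1,4)X 1/1
Row 2: (2,0)X 1/3 · (2,1)O 2/4 · (2,2)O 3/4 · (2,3)X 1/2
Row 3: (3,0)O 1/2 · (3,1)O 3/3 · (3,2)O 2/2 · (3,4)X — no occupied neighbors
The smallest same-type fraction is 1/4 at (1,2), which reduces to 1/4. Any threshold above that leaves this resident unsatisfied.

1/4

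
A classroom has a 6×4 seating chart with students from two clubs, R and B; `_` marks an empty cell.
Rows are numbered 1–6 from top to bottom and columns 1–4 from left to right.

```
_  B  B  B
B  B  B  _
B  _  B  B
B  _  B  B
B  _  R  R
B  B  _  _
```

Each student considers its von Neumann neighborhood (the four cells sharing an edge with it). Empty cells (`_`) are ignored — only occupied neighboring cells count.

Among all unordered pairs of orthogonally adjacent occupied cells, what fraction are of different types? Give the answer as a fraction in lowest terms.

2/19

Scan each occupied cell's neighbors to the right and below so each pair is counted once.
Row 1: B(1,2)–B(1,3)= B(1,2)–B(2,2)= B(1,3)–B(1,4)= B(1,3)–B(2,3)=  → 0/4 unlike.
Row 2: B(2,1)–B(2,2)= B(2,1)–B(3,1)= B(2,2)–B(2,3)= B(2,3)–B(3,3)=  → 0/4 unlike.
Row 3: B(3,1)–B(4,1)= B(3,3)–B(3,4)= B(3,3)–B(4,3)= B(3,4)–B(4,4)=  → 0/4 unlike.
Row 4: B(4,1)–B(5,1)= B(4,3)–B(4,4)= B(4,3)–R(5,3)≠ B(4,4)–R(5,4)≠  → 2/4 unlike.
Row 5: B(5,1)–B(6,1)= R(5,3)–R(5,4)=  → 0/2 unlike.
Row 6: B(6,1)–B(6,2)=  → 0/1 unlike.
Total adjacent occupied pairs: 19; unlike-type pairs: 2.
2/19 is already in lowest terms.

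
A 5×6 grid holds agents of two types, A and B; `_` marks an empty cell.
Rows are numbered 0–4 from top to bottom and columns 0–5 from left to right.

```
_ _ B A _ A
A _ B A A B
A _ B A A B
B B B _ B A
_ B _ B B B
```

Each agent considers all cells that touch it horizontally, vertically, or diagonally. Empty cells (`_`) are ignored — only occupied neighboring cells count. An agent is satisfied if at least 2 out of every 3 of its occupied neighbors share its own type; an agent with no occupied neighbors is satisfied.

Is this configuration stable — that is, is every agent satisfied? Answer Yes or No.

No

Row 0: (0,2)B 1/3 unhappy · (0,3)A 2/4 unhappy · (0,5)A 1/2 unhappy
Row 1: (1,0)A 1/1 ok · (1,2)B 2/5 unhappy · (1,3)A 4/7 unhappy · (1,4)A 5/7 ok · (1,5)B 1/4 unhappy
Row 2: (2,0)A 1/3 unhappy · (2,2)B 3/5 unhappy · (2,3)A 3/7 unhappy · (2,4)A 4/7 unhappy · (2,5)B 2/5 unhappy
Row 3: (3,0)B 2/3 ok · (3,1)B 4/5 ok · (3,2)B 4/5 ok · (3,4)B 4/7 unhappy · (3,5)A 1/5 unhappy
Row 4: (4,1)B 3/3 ok · (4,3)B 3/3 ok · (4,4)B 3/4 ok · (4,5)B 2/3 ok
For instance (0,2) has only 1/3 same-type neighbors, below 2/3.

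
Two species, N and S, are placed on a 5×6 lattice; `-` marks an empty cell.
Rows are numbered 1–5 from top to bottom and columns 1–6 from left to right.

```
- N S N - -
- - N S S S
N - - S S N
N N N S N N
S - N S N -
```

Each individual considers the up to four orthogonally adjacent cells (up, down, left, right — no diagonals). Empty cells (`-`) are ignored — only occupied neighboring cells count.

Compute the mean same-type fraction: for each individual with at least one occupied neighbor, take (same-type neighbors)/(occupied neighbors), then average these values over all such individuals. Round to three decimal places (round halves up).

Row 1: (1,2)N 0/1 · (1,3)S 0/3 · (1,4)N 0/2
Row 2: (2,3)N 0/2 · (2,4)S 2/4 · (2,5)S 3/3 · (2,6)S 1/2
Row 3: (3,1)N 1/1 · (3,4)S 3/3 · (3,5)S 2/4 · (3,6)N 1/3
Row 4: (4,1)N 2/3 · (4,2)N 2/2 · (4,3)N 2/3 · (4,4)S 2/4 · (4,5)N 2/4 · (4,6)N 2/2
Row 5: (5,1)S 0/1 · (5,3)N 1/2 · (5,4)S 1/3 · (5,5)N 1/2
Sum over 21 individuals: 0/1 + 0/3 + 0/2 + 0/2 + 2/4 + 3/3 + 1/2 + 1/1 + 3/3 + 2/4 + 1/3 + 2/3 + 2/2 + 2/3 + 2/4 + 2/4 + 2/2 + 0/1 + 1/2 + 1/3 + 1/2 = 21/2; mean = 21/2 ÷ 21 = 1/2 = 0.5 → 0.500.

0.500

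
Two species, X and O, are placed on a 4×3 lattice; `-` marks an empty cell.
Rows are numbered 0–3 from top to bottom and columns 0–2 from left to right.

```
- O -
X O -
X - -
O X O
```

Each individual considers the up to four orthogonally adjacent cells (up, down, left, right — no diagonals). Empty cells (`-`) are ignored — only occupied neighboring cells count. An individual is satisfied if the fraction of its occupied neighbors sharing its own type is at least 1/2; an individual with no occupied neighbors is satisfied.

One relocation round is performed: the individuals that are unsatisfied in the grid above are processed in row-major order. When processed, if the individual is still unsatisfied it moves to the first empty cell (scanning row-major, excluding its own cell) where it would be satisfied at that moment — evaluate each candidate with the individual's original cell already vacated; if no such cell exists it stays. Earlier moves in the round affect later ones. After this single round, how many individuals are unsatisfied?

2

Initially unsatisfied (in order): (3,0), (3,1), (3,2).
  (3,0) → (0,0).
  (3,1) → (2,1).
  (3,2): now satisfied by earlier moves; stays.
Resulting grid:
O O -
X O -
X X -
- - O
Unsatisfied now: (1,0), (1,1).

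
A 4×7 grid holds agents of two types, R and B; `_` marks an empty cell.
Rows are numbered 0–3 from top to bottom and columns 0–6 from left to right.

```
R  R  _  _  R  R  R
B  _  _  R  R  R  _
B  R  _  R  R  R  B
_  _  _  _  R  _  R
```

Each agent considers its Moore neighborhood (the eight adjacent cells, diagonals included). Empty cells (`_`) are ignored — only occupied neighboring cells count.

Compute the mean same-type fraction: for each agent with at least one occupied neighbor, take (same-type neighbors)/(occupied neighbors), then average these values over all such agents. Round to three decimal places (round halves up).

Row 0: (0,0)R 1/2 · (0,1)R 1/2 · (0,4)R 4/4 · (0,5)R 4/4 · (0,6)R 2/2
Row 1: (1,0)B 1/4 · (1,3)R 4/4 · (1,4)R 7/7 · (1,5)R 6/7
Row 2: (2,0)B 1/2 · (2,1)R 0/2 · (2,3)R 4/4 · (2,4)R 6/6 · (2,5)R 5/6 · (2,6)B 0/3
Row 3: (3,4)R 3/3 · (3,6)R 1/2
Sum over 17 agents: 1/2 + 1/2 + 4/4 + 4/4 + 2/2 + 1/4 + 4/4 + 7/7 + 6/7 + 1/2 + 0/2 + 4/4 + 6/6 + 5/6 + 0/3 + 3/3 + 1/2 = 1003/84; mean = 1003/84 ÷ 17 = 59/84 = 0.702380… → 0.702.

0.702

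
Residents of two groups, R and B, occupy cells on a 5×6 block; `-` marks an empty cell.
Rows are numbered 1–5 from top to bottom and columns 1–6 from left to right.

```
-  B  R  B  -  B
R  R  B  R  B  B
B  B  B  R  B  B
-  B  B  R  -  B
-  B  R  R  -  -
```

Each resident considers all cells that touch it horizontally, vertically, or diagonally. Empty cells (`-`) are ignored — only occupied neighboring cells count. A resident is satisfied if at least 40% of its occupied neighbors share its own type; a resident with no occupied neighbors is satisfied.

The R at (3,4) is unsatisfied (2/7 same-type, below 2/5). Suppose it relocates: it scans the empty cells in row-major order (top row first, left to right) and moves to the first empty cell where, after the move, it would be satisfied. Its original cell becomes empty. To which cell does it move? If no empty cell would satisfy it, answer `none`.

Vacating (3,4). Empty cells in order:
  (1,1): 2/3 same-type → satisfied — stop here.

(1,1)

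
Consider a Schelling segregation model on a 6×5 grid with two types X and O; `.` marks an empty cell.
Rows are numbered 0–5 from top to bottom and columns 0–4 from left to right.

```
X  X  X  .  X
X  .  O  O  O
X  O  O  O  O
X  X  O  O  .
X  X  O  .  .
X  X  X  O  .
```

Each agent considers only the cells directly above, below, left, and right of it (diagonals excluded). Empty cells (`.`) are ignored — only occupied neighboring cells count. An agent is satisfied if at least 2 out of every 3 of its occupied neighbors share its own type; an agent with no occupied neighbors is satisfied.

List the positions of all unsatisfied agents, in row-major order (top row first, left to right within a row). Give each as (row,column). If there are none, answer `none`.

(0,0)X 2/2 ok
(0,1)X 2/2 ok
(0,2)X 1/2 unhappy
(0,4)X 0/1 unhappy
(1,0)X 2/2 ok
(1,2)O 2/3 ok
(1,3)O 3/3 ok
(1,4)O 2/3 ok
(2,0)X 2/3 ok
(2,1)O 1/3 unhappy
(2,2)O 4/4 ok
(2,3)O 4/4 ok
(2,4)O 2/2 ok
(3,0)X 3/3 ok
(3,1)X 2/4 unhappy
(3,2)O 3/4 ok
(3,3)O 2/2 ok
(4,0)X 3/3 ok
(4,1)X 3/4 ok
(4,2)O 1/3 unhappy
(5,0)X 2/2 ok
(5,1)X 3/3 ok
(5,2)X 1/3 unhappy
(5,3)O 0/1 unhappy

(0,2), (0,4), (2,1), (3,1), (4,2), (5,2), (5,3)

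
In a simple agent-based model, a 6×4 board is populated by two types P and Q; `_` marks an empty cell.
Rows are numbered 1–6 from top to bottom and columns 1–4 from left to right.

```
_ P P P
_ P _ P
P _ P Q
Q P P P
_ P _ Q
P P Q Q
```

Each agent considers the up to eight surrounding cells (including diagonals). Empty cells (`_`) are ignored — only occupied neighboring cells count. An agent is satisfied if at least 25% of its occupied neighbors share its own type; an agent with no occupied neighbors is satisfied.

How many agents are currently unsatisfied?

2

(1,2)P 2/2 ok
(1,3)P 4/4 ok
(1,4)P 2/2 ok
(2,2)P 4/4 ok
(2,4)P 3/4 ok
(3,1)P 2/3 ok
(3,3)P 5/6 ok
(3,4)Q 0/4 unhappy
(4,1)Q 0/3 unhappy
(4,2)P 4/5 ok
(4,3)P 4/6 ok
(4,4)P 2/4 ok
(5,2)P 4/6 ok
(5,4)Q 2/4 ok
(6,1)P 2/2 ok
(6,2)P 2/3 ok
(6,3)Q 2/4 ok
(6,4)Q 2/2 ok
Unsatisfied: (3,4), (4,1) — 2 in total.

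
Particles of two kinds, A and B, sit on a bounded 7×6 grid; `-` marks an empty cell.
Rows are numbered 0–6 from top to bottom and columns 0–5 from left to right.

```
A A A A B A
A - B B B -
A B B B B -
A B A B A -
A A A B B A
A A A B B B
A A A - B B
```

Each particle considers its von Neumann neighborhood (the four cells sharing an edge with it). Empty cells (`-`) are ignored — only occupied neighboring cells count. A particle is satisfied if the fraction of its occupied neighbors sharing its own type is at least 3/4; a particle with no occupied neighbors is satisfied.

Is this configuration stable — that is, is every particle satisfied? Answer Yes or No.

Row 0: (0,0)A 2/2 ok · (0,1)A 2/2 ok · (0,2)A 2/3 unhappy · (0,3)A 1/3 unhappy · (0,4)B 1/3 unhappy · (0,5)A 0/1 unhappy
Row 1: (1,0)A 2/2 ok · (1,2)B 2/3 unhappy · (1,3)B 3/4 ok · (1,4)B 3/3 ok
Row 2: (2,0)A 2/3 unhappy · (2,1)B 2/3 unhappy · (2,2)B 3/4 ok · (2,3)B 4/4 ok · (2,4)B 2/3 unhappy
Row 3: (3,0)A 2/3 unhappy · (3,1)B 1/4 unhappy · (3,2)A 1/4 unhappy · (3,3)B 2/4 unhappy · (3,4)A 0/3 unhappy
Row 4: (4,0)A 3/3 ok · (4,1)A 3/4 ok · (4,2)A 3/4 ok · (4,3)B 3/4 ok · (4,4)B 2/4 unhappy · (4,5)A 0/2 unhappy
Row 5: (5,0)A 3/3 ok · (5,1)A 4/4 ok · (5,2)A 3/4 ok · (5,3)B 2/3 unhappy · (5,4)B 4/4 ok · (5,5)B 2/3 unhappy
Row 6: (6,0)A 2/2 ok · (6,1)A 3/3 ok · (6,2)A 2/2 ok · (6,4)B 2/2 ok · (6,5)B 2/2 ok
For instance (0,2) has only 2/3 same-type neighbors, below 3/4.

No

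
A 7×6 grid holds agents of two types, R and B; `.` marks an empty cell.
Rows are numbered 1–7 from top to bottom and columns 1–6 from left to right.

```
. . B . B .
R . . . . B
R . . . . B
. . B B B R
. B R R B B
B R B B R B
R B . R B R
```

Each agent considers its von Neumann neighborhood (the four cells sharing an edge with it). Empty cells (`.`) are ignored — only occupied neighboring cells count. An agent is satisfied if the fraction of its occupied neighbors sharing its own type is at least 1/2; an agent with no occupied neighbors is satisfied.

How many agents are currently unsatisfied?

Row 1: (1,3)B 0/0 ✓ · (1,5)B 0/0 ✓
Row 2: (2,1)R 1/1 ✓ · (2,6)B 1/1 ✓
Row 3: (3,1)R 1/1 ✓ · (3,6)B 1/2 ✓
Row 4: (4,3)B 1/2 ✓ · (4,4)B 2/3 ✓ · (4,5)B 2/3 ✓ · (4,6)R 0/3 ✗
Row 5: (5,2)B 0/2 ✗ · (5,3)R 1/4 ✗ · (5,4)R 1/4 ✗ · (5,5)B 2/4 ✓ · (5,6)B 2/3 ✓
Row 6: (6,1)B 0/2 ✗ · (6,2)R 0/4 ✗ · (6,3)B 1/3 ✗ · (6,4)B 1/4 ✗ · (6,5)R 0/4 ✗ · (6,6)B 1/3 ✗
Row 7: (7,1)R 0/2 ✗ · (7,2)B 0/2 ✗ · (7,4)R 0/2 ✗ · (7,5)B 0/3 ✗ · (7,6)R 0/2 ✗
Unsatisfied: (4,6), (5,2), (5,3), (5,4), (6,1), (6,2), (6,3), (6,4), (6,5), (6,6), (7,1), (7,2), (7,4), (7,5), (7,6) — 15 in total.

15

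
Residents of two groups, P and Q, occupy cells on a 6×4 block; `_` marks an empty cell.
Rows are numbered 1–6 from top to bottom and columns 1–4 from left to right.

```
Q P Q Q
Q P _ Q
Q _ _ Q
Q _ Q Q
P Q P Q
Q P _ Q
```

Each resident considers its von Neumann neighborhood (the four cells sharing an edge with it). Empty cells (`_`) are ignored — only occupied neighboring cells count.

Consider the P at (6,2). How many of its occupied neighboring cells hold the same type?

Occupied neighbors of (6,2): (5,2)=Q, (6,1)=Q.
Same type (P): 0 of 2.

0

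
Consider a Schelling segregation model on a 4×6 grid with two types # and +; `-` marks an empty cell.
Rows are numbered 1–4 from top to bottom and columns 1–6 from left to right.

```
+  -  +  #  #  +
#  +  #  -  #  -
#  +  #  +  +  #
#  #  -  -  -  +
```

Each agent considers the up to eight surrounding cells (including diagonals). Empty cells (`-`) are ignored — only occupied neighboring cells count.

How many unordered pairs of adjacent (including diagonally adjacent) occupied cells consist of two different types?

Scan each occupied cell's neighbors to the right and below (and the two forward diagonals) so each pair is counted once.
Row 1: +(1,1)–#(2,1)≠ +(1,1)–+(2,2)= +(1,3)–#(1,4)≠ +(1,3)–#(2,3)≠ +(1,3)–+(2,2)= #(1,4)–#(1,5)= #(1,4)–#(2,5)= #(1,4)–#(2,3)= #(1,5)–+(1,6)≠ #(1,5)–#(2,5)= +(1,6)–#(2,5)≠  → 5/11 unlike.
Row 2: #(2,1)–+(2,2)≠ #(2,1)–#(3,1)= #(2,1)–+(3,2)≠ +(2,2)–#(2,3)≠ +(2,2)–+(3,2)= +(2,2)–#(3,3)≠ +(2,2)–#(3,1)≠ #(2,3)–#(3,3)= #(2,3)–+(3,4)≠ #(2,3)–+(3,2)≠ #(2,5)–+(3,5)≠ #(2,5)–#(3,6)= #(2,5)–+(3,4)≠  → 9/13 unlike.
Row 3: #(3,1)–+(3,2)≠ #(3,1)–#(4,1)= #(3,1)–#(4,2)= +(3,2)–#(3,3)≠ +(3,2)–#(4,2)≠ +(3,2)–#(4,1)≠ #(3,3)–+(3,4)≠ #(3,3)–#(4,2)= +(3,4)–+(3,5)= +(3,5)–#(3,6)≠ +(3,5)–+(4,6)= #(3,6)–+(4,6)≠  → 7/12 unlike.
Row 4: #(4,1)–#(4,2)=  → 0/1 unlike.
Total adjacent occupied pairs: 37; unlike-type pairs: 21.

21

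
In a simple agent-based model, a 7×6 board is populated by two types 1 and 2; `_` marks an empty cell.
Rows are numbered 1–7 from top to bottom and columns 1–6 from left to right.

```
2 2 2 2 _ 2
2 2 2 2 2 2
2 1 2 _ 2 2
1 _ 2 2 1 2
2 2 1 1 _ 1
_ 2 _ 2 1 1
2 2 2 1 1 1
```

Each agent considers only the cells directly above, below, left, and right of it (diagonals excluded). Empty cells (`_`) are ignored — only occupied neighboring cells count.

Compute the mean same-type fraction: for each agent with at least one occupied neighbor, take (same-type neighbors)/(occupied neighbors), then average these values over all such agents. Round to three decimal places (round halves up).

0.683

Row 1: (1,1)2 2/2 · (1,2)2 3/3 · (1,3)2 3/3 · (1,4)2 2/2 · (1,6)2 1/1
Row 2: (2,1)2 3/3 · (2,2)2 3/4 · (2,3)2 4/4 · (2,4)2 3/3 · (2,5)2 3/3 · (2,6)2 3/3
Row 3: (3,1)2 1/3 · (3,2)1 0/3 · (3,3)2 2/3 · (3,5)2 2/3 · (3,6)2 3/3
Row 4: (4,1)1 0/2 · (4,3)2 2/3 · (4,4)2 1/3 · (4,5)1 0/3 · (4,6)2 1/3
Row 5: (5,1)2 1/2 · (5,2)2 2/3 · (5,3)1 1/3 · (5,4)1 1/3 · (5,6)1 1/2
Row 6: (6,2)2 2/2 · (6,4)2 0/3 · (6,5)1 2/3 · (6,6)1 3/3
Row 7: (7,1)2 1/1 · (7,2)2 3/3 · (7,3)2 1/2 · (7,4)1 1/3 · (7,5)1 3/3 · (7,6)1 2/2
Sum over 36 agents: 2/2 + 3/3 + 3/3 + 2/2 + 1/1 + 3/3 + 3/4 + 4/4 + 3/3 + 3/3 + 3/3 + 1/3 + 0/3 + 2/3 + 2/3 + 3/3 + 0/2 + 2/3 + 1/3 + 0/3 + 1/3 + 1/2 + 2/3 + 1/3 + 1/3 + 1/2 + 2/2 + 0/3 + 2/3 + 3/3 + 1/1 + 3/3 + 1/2 + 1/3 + 3/3 + 2/2 = 295/12; mean = 295/12 ÷ 36 = 295/432 = 0.682870… → 0.683.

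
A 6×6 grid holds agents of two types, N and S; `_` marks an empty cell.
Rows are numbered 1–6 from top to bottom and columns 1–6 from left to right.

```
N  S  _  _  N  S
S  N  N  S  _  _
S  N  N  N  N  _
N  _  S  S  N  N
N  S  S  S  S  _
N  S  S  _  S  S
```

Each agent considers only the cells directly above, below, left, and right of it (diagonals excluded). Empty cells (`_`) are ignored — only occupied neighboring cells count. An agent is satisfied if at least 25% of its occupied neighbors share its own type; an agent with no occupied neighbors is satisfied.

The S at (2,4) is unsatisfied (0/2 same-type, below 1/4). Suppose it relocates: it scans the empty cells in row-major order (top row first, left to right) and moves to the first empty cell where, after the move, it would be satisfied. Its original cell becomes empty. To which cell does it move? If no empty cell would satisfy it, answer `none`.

(1,3)

Vacating (2,4). Empty cells in order:
  (1,3): 1/2 same-type → satisfied — stop here.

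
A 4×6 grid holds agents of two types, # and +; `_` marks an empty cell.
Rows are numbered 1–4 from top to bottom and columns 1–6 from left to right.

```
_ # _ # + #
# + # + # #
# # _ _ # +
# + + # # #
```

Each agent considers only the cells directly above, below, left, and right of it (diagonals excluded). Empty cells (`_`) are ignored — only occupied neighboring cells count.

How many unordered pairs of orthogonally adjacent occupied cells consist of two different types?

Scan each occupied cell's neighbors to the right and below so each pair is counted once.
From row 1: 5 unlike of 6 pairs (running 5/6).
From row 2: 6 unlike of 9 pairs (running 11/15).
From row 3: 3 unlike of 6 pairs (running 14/21).
From row 4: 2 unlike of 5 pairs (running 16/26).
Total adjacent occupied pairs: 26; unlike-type pairs: 16.

16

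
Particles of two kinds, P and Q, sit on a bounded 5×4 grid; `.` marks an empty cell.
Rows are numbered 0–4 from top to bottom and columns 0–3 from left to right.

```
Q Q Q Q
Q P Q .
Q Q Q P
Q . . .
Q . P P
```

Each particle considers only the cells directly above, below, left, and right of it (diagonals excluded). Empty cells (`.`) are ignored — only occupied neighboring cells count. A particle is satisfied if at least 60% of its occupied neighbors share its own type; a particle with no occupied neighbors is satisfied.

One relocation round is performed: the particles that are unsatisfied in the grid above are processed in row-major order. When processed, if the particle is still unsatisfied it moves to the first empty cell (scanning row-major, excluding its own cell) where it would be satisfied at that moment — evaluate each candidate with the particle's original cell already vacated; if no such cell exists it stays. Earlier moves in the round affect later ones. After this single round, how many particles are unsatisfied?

Initially unsatisfied (in order): (1,1), (2,3).
  (1,1) → (3,3).
  (2,3) → (3,2).
Resulting grid:
Q Q Q Q
Q . Q .
Q Q Q .
Q . P P
Q . P P
All satisfied now.

0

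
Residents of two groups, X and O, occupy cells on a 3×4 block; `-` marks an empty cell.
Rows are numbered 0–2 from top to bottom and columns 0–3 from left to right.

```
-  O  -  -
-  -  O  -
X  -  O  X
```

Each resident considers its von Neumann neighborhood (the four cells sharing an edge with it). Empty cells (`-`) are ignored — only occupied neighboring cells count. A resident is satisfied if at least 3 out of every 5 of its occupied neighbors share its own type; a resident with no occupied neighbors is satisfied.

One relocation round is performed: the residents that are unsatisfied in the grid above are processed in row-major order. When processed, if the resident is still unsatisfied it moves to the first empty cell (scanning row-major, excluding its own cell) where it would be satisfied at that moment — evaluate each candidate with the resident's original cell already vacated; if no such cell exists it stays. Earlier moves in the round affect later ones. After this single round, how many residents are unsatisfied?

0

Initially unsatisfied (in order): (2,2), (2,3).
  (2,2) → (0,0).
  (2,3): now satisfied by earlier moves; stays.
Resulting grid:
O O - -
- - O -
X - - X
All satisfied now.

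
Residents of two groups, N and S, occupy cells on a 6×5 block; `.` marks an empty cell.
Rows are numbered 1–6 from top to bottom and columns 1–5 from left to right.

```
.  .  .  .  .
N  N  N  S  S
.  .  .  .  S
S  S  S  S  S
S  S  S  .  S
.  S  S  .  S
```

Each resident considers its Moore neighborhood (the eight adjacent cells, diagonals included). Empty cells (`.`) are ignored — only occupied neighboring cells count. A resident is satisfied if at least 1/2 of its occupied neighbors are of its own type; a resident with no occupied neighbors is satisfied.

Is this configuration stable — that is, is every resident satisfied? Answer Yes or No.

(2,1)N 1/1 ✓
(2,2)N 2/2 ✓
(2,3)N 1/2 ✓
(2,4)S 2/3 ✓
(2,5)S 2/2 ✓
(3,5)S 4/4 ✓
(4,1)S 3/3 ✓
(4,2)S 5/5 ✓
(4,3)S 4/4 ✓
(4,4)S 5/5 ✓
(4,5)S 3/3 ✓
(5,1)S 4/4 ✓
(5,2)S 7/7 ✓
(5,3)S 6/6 ✓
(5,5)S 3/3 ✓
(6,2)S 4/4 ✓
(6,3)S 3/3 ✓
(6,5)S 1/1 ✓
All meet the threshold, so the configuration is stable.

Yes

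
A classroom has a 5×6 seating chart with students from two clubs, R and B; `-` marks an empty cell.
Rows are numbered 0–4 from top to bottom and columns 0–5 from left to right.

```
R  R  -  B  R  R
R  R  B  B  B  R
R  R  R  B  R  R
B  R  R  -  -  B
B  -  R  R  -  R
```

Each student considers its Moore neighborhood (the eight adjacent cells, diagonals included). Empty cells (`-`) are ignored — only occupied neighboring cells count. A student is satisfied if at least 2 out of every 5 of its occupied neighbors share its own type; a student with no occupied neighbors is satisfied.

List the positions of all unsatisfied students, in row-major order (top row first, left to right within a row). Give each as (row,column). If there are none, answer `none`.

(1,4), (2,4), (3,0), (3,5), (4,5)

(0,0)R 3/3 satisfied
(0,1)R 3/4 satisfied
(0,3)B 3/4 satisfied
(0,4)R 2/5 satisfied
(0,5)R 2/3 satisfied
(1,0)R 5/5 satisfied
(1,1)R 6/7 satisfied
(1,2)B 3/7 satisfied
(1,3)B 4/7 satisfied
(1,4)B 3/8 not
(1,5)R 4/5 satisfied
(2,0)R 4/5 satisfied
(2,1)R 6/8 satisfied
(2,2)R 4/7 satisfied
(2,3)B 3/6 satisfied
(2,4)R 2/6 not
(2,5)R 2/4 satisfied
(3,0)B 1/4 not
(3,1)R 5/7 satisfied
(3,2)R 5/6 satisfied
(3,5)B 0/3 not
(4,0)B 1/2 satisfied
(4,2)R 3/3 satisfied
(4,3)R 2/2 satisfied
(4,5)R 0/1 not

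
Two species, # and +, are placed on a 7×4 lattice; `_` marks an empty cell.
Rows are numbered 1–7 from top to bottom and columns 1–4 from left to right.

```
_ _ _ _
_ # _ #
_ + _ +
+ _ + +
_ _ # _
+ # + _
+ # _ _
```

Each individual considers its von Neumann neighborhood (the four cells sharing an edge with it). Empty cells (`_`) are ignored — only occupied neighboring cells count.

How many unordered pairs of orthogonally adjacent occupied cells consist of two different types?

Scan each occupied cell's neighbors to the right and below so each pair is counted once.
Row 2: #(2,2)–+(3,2)≠ #(2,4)–+(3,4)≠  → 2/2 unlike.
Row 3: +(3,4)–+(4,4)=  → 0/1 unlike.
Row 4: +(4,3)–+(4,4)= +(4,3)–#(5,3)≠  → 1/2 unlike.
Row 5: #(5,3)–+(6,3)≠  → 1/1 unlike.
Row 6: +(6,1)–#(6,2)≠ +(6,1)–+(7,1)= #(6,2)–+(6,3)≠ #(6,2)–#(7,2)=  → 2/4 unlike.
Row 7: +(7,1)–#(7,2)≠  → 1/1 unlike.
Total adjacent occupied pairs: 11; unlike-type pairs: 7.

7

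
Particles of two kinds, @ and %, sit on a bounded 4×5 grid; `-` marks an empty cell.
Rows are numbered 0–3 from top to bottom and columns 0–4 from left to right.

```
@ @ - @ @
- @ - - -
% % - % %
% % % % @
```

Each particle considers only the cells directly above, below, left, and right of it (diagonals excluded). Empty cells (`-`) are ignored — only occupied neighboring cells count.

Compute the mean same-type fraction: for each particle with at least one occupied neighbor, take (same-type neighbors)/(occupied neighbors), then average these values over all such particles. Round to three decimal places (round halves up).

(0,0)@ 1/1
(0,1)@ 2/2
(0,3)@ 1/1
(0,4)@ 1/1
(1,1)@ 1/2
(2,0)% 2/2
(2,1)% 2/3
(2,3)% 2/2
(2,4)% 1/2
(3,0)% 2/2
(3,1)% 3/3
(3,2)% 2/2
(3,3)% 2/3
(3,4)@ 0/2
Sum over 14 particles: 1/1 + 2/2 + 1/1 + 1/1 + 1/2 + 2/2 + 2/3 + 2/2 + 1/2 + 2/2 + 3/3 + 2/2 + 2/3 + 0/2 = 34/3; mean = 34/3 ÷ 14 = 17/21 = 0.809523… → 0.810.

0.810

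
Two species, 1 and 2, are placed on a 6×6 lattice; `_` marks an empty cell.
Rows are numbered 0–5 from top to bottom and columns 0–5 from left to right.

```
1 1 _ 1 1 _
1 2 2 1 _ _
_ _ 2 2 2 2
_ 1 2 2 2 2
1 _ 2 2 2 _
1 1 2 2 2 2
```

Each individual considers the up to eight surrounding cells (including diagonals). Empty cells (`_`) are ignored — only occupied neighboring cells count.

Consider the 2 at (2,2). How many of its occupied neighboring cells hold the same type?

5

Occupied neighbors of (2,2): (1,1)=2, (1,2)=2, (1,3)=1, (2,3)=2, (3,1)=1, (3,2)=2, (3,3)=2.
Same type (2): 5 of 7.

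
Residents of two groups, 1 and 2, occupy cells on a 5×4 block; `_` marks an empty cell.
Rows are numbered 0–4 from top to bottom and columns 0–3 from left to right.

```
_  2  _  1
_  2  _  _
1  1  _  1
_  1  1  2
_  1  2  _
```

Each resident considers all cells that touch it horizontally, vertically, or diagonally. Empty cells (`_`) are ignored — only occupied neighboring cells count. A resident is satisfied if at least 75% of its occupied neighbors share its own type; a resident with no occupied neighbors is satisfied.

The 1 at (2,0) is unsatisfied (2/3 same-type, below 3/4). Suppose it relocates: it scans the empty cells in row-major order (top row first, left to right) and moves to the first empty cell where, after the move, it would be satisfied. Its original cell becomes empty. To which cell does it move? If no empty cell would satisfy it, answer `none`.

(1,3)

Vacating (2,0). Empty cells in order:
  (0,0): 0/2 same-type → still unsatisfied.
  (0,2): 1/3 same-type → still unsatisfied.
  (1,0): 1/3 same-type → still unsatisfied.
  (1,2): 3/5 same-type → still unsatisfied.
  (1,3): 2/2 same-type → satisfied — stop here.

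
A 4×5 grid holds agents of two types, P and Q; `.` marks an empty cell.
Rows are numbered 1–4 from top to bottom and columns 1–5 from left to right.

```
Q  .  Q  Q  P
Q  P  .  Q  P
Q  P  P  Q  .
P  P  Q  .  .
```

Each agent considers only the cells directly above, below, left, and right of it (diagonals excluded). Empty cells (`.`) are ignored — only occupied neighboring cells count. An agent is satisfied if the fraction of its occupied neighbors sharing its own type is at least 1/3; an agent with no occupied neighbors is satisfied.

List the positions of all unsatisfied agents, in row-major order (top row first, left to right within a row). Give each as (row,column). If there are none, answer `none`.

Row 1: (1,1)Q 1/1 ok · (1,3)Q 1/1 ok · (1,4)Q 2/3 ok · (1,5)P 1/2 ok
Row 2: (2,1)Q 2/3 ok · (2,2)P 1/2 ok · (2,4)Q 2/3 ok · (2,5)P 1/2 ok
Row 3: (3,1)Q 1/3 ok · (3,2)P 3/4 ok · (3,3)P 1/3 ok · (3,4)Q 1/2 ok
Row 4: (4,1)P 1/2 ok · (4,2)P 2/3 ok · (4,3)Q 0/2 unhappy

(4,3)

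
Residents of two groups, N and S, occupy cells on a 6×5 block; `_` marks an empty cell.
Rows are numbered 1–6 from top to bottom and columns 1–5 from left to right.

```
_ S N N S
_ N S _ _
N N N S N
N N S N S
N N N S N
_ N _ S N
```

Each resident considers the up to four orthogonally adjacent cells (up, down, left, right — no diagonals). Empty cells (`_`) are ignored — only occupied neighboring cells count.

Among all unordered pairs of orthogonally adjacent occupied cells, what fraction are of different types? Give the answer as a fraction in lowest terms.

10/17

Scan each occupied cell's neighbors to the right and below so each pair is counted once.
Row 1: S(1,2)–N(1,3)≠ S(1,2)–N(2,2)≠ N(1,3)–N(1,4)= N(1,3)–S(2,3)≠ N(1,4)–S(1,5)≠  → 4/5 unlike.
Row 2: N(2,2)–S(2,3)≠ N(2,2)–N(3,2)= S(2,3)–N(3,3)≠  → 2/3 unlike.
Row 3: N(3,1)–N(3,2)= N(3,1)–N(4,1)= N(3,2)–N(3,3)= N(3,2)–N(4,2)= N(3,3)–S(3,4)≠ N(3,3)–S(4,3)≠ S(3,4)–N(3,5)≠ S(3,4)–N(4,4)≠ N(3,5)–S(4,5)≠  → 5/9 unlike.
Row 4: N(4,1)–N(4,2)= N(4,1)–N(5,1)= N(4,2)–S(4,3)≠ N(4,2)–N(5,2)= S(4,3)–N(4,4)≠ S(4,3)–N(5,3)≠ N(4,4)–S(4,5)≠ N(4,4)–S(5,4)≠ S(4,5)–N(5,5)≠  → 6/9 unlike.
Row 5: N(5,1)–N(5,2)= N(5,2)–N(5,3)= N(5,2)–N(6,2)= N(5,3)–S(5,4)≠ S(5,4)–N(5,5)≠ S(5,4)–S(6,4)= N(5,5)–N(6,5)=  → 2/7 unlike.
Row 6: S(6,4)–N(6,5)≠  → 1/1 unlike.
Total adjacent occupied pairs: 34; unlike-type pairs: 20.
20/34 reduces to 10/17.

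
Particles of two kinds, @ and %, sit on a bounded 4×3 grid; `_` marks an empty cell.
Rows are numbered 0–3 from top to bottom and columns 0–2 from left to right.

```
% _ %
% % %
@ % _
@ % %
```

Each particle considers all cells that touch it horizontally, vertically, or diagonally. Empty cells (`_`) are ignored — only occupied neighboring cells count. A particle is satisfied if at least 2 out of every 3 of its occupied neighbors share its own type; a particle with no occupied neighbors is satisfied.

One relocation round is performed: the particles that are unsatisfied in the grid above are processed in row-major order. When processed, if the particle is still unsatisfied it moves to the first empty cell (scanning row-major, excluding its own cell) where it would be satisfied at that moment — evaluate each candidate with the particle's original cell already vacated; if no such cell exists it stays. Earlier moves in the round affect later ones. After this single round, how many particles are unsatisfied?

Initially unsatisfied (in order): (2,0), (3,0), (3,1).
  (2,0): no empty cell satisfies it; stays.
  (3,0): no empty cell satisfies it; stays.
  (3,1) → (0,1).
Resulting grid:
% % %
% % %
@ % _
@ _ %
Unsatisfied now: (2,0), (3,0).

2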